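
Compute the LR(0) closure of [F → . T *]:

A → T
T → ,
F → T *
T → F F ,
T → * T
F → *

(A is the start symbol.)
{ [F → . *], [F → . T *], [T → . * T], [T → . ,], [T → . F F ,] }

To compute CLOSURE, for each item [A → α.Bβ] where B is a non-terminal, add [B → .γ] for all productions B → γ; repeat for the newly added items until nothing changes.

Start with: [F → . T *]
  [F → . T *] has the dot before T: add [T → . ,], [T → . F F ,], [T → . * T]
  [T → . F F ,] has the dot before F: add [F → . *]
No further items can be added.

CLOSURE = { [F → . *], [F → . T *], [T → . * T], [T → . ,], [T → . F F ,] }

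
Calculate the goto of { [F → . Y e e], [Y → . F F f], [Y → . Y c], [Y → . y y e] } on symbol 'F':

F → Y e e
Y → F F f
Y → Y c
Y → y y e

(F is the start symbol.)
GOTO(I, 'F') = CLOSURE({ [A → αX.β] : [A → α.Xβ] ∈ I, X = 'F' })

Items with dot before 'F', with the dot advanced:
  [Y → . F F f] → [Y → F . F f]
Closure of the advanced items:
  [Y → F . F f] has the dot before F: add [F → . Y e e]
  [F → . Y e e] has the dot before Y: add [Y → . F F f], [Y → . Y c], [Y → . y y e]

GOTO = { [F → . Y e e], [Y → . F F f], [Y → . Y c], [Y → . y y e], [Y → F . F f] }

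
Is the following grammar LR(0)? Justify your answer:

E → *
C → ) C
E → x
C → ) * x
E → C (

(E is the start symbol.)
Yes, the grammar is LR(0)

A grammar is LR(0) if no state in the canonical LR(0) collection has:
  - both a shift item (dot before a terminal) and a complete item (shift-reduce conflict), or
  - two or more complete items (reduce-reduce conflict; the accept item [E' → E .] counts as a complete item here).

Augment with E' → E and build the canonical LR(0) collection (I0 = CLOSURE({[E' → . E]}), then GOTO on every symbol after a dot until no new states appear). It has 10 states:
  I0: { [C → . ) * x], [C → . ) C], [E → . *], [E → . C (], [E → . x], [E' → . E] }  — shift
  I1: { [C → ) . * x], [C → ) . C], [C → . ) * x], [C → . ) C] }  — shift
  I2: { [E → * .] }  — reduce
  I3: { [E → C . (] }  — shift
  I4: { [E' → E .] }  — accept
  I5: { [E → x .] }  — reduce
  I6: { [E → C ( .] }  — reduce
  I7: { [C → ) * . x] }  — shift
  I8: { [C → ) C .] }  — reduce
  I9: { [C → ) * x .] }  — reduce

Every state is either a pure shift/goto state or contains exactly one complete item and nothing to shift — no conflicts. The grammar is LR(0).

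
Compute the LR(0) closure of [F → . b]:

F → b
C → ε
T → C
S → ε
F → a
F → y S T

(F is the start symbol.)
{ [F → . b] }

To compute CLOSURE, for each item [A → α.Bβ] where B is a non-terminal, add [B → .γ] for all productions B → γ; repeat for the newly added items until nothing changes.

Start with: [F → . b]
The dot precedes the terminal b, so nothing is added.

CLOSURE = { [F → . b] }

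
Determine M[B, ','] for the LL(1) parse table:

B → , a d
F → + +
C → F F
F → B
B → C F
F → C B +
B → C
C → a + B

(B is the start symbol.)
To find M[B, ','], we find productions for B where ',' is in the predict set (PREDICT(N → α) = (FIRST(α) \ {ε}) ∪ (FOLLOW(N) if α ⇒* ε)).

Relevant sets:
  FIRST(C) = { '+', ',', 'a' }

B → , a d: PREDICT = { ',' }
  ',' is in predict set, so this production goes in M[B, ',']
B → C F: PREDICT = { '+', ',', 'a' }
  ',' is in predict set, so this production goes in M[B, ',']
B → C: PREDICT = { '+', ',', 'a' }
  ',' is in predict set, so this production goes in M[B, ',']

M[B, ','] = B → , a d, B → C F, B → C  (a multiply-defined cell — the grammar is not LL(1))

Answer: B → , a d, B → C F, B → C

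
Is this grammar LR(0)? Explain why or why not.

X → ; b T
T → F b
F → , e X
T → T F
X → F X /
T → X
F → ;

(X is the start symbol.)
A grammar is LR(0) if no state in the canonical LR(0) collection has:
  - both a shift item (dot before a terminal) and a complete item (shift-reduce conflict), or
  - two or more complete items (reduce-reduce conflict; the accept item [X' → X .] counts as a complete item here).

Augment with X' → X and build the canonical LR(0) collection (I0 = CLOSURE({[X' → . X]}), then GOTO on every symbol after a dot until no new states appear). It has 16 states:
  I0: { [F → . , e X], [F → . ;], [X → . ; b T], [X → . F X /], [X' → . X] }  — shift
  I1: { [F → , . e X] }  — shift
  I2: { [F → ; .], [X → ; . b T] }  — shift, reduce
  I3: { [F → . , e X], [F → . ;], [X → . ; b T], [X → . F X /], [X → F . X /] }  — shift
  I4: { [X' → X .] }  — accept
  I5: { [X → F X . /] }  — shift
  I6: { [X → F X / .] }  — reduce
  I7: { [F → . , e X], [F → . ;], [T → . F b], [T → . T F], [T → . X], [X → . ; b T], [X → . F X /], [X → ; b . T] }  — shift
  I8: { [F → . , e X], [F → . ;], [T → F . b], [X → . ; b T], [X → . F X /], [X → F . X /] }  — shift
  I9: { [F → . , e X], [F → . ;], [T → T . F], [X → ; b T .] }  — shift, reduce
  I10: { [T → X .] }  — reduce
  I11: { [F → ; .] }  — reduce
  I12: { [T → T F .] }  — reduce
  I13: { [T → F b .] }  — reduce
  I14: { [F → , e . X], [F → . , e X], [F → . ;], [X → . ; b T], [X → . F X /] }  — shift
  I15: { [F → , e X .] }  — reduce

Conflict in state I2:
  Shift-reduce conflict between [F → ; .] and [X → ; . b T]
So the grammar is NOT LR(0).

Answer: No. Shift-reduce conflict between [F → ; .] and [X → ; . b T]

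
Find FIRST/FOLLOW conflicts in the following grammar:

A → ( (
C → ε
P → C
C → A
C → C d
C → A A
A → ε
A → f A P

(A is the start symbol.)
Nullable non-terminals: A, C, P.
FIRST sets used below: FIRST(A) = { '(', 'f', ε }, FIRST(C) = { '(', 'd', 'f', ε }

A: nullable alternative(s) A → ε; FOLLOW(A) = { $, '(', 'd', 'f' }
  A → ( (: FIRST \ {ε} = { '(' } — overlaps FOLLOW(A) on { '(' }: CONFLICT
  A → ε: FIRST \ {ε} = { } — this is the only nullable alternative, skip
  A → f A P: FIRST \ {ε} = { 'f' } — overlaps FOLLOW(A) on { 'f' }: CONFLICT

C: nullable alternative(s) C → ε, C → A, C → A A; FOLLOW(C) = { $, '(', 'd', 'f' }
  C → ε: FIRST \ {ε} = { } — disjoint from FOLLOW(C)
  C → A: FIRST \ {ε} = { '(', 'f' } — overlaps FOLLOW(C) on { '(', 'f' }: CONFLICT
  C → C d: FIRST \ {ε} = { '(', 'd', 'f' } — overlaps FOLLOW(C) on { '(', 'd', 'f' }: CONFLICT
  C → A A: FIRST \ {ε} = { '(', 'f' } — overlaps FOLLOW(C) on { '(', 'f' }: CONFLICT
P has a nullable alternative but only one production, so nothing to check.

So the grammar has 5 FIRST/FOLLOW conflicts (marked CONFLICT above).

Answer: Yes. A → '(' '(' with FOLLOW(A) on { '(' }; A → f A P with FOLLOW(A) on { 'f' }; C → A with FOLLOW(C) on { '(', 'f' }; C → C d with FOLLOW(C) on { '(', 'd', 'f' }; C → A A with FOLLOW(C) on { '(', 'f' }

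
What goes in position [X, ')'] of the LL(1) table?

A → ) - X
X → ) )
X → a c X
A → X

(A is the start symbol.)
X → ) )

To find M[X, ')'], we find productions for X where ')' is in the predict set (PREDICT(N → α) = (FIRST(α) \ {ε}) ∪ (FOLLOW(N) if α ⇒* ε)).

X → ) ): PREDICT = { ')' }
  ')' is in predict set, so this production goes in M[X, ')']
X → a c X: PREDICT = { 'a' }

M[X, ')'] = X → ) )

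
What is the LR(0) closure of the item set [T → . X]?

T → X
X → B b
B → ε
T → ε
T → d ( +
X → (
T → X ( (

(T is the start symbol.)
To compute CLOSURE, for each item [A → α.Bβ] where B is a non-terminal, add [B → .γ] for all productions B → γ; repeat for the newly added items until nothing changes.

Start with: [T → . X]
  [T → . X] has the dot before X: add [X → . B b], [X → . (]
  [X → . B b] has the dot before B: add [B → .]
No further items can be added.

CLOSURE = { [B → .], [T → . X], [X → . (], [X → . B b] }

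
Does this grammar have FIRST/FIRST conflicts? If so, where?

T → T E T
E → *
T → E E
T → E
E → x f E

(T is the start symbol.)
FIRST sets of the non-terminals at (or reachable through a nullable prefix from) the front of some alternative:
  FIRST(T) = { '*', 'x' }
  FIRST(E) = { '*', 'x' }

Productions for T:
  T → T E T: FIRST = { '*', 'x' }
  T → E E: FIRST = { '*', 'x' }
  T → E: FIRST = { '*', 'x' }
Productions for E:
  E → *: FIRST = { '*' }
  E → x f E: FIRST = { 'x' }

Conflict for T: T → T E T and T → E E
  Overlap: { '*', 'x' }
Conflict for T: T → T E T and T → E
  Overlap: { '*', 'x' }
Conflict for T: T → E E and T → E
  Overlap: { '*', 'x' }

Answer: Yes. T → T E T / T → E E on { '*', 'x' }; T → T E T / T → E on { '*', 'x' }; T → E E / T → E on { '*', 'x' }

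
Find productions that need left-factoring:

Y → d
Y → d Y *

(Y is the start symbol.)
Yes, Y has productions with common prefix 'd'

Left-factoring is needed when two productions for the same non-terminal
share a common prefix on the right-hand side.

Productions for Y:
  Y → d
  Y → d Y *

Found common prefix 'd' in productions for Y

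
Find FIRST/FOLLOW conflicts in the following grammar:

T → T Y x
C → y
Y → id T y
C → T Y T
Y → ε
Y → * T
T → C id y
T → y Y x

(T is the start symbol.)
A FIRST/FOLLOW conflict occurs when a non-terminal N has a nullable alternative N → β (β ⇒* ε) and another alternative N → α with FIRST(α) ∩ FOLLOW(N) ≠ ∅: on such a lookahead the parser cannot decide between expanding α and letting N vanish via β.

Nullable non-terminals: Y.

Y: nullable alternative(s) Y → ε; FOLLOW(Y) = { 'x', 'y' }
  Y → id T y: FIRST \ {ε} = { 'id' } — disjoint from FOLLOW(Y)
  Y → ε: FIRST \ {ε} = { } — this is the only nullable alternative, skip
  Y → * T: FIRST \ {ε} = { '*' } — disjoint from FOLLOW(Y)

C, T have no nullable alternative, so no FIRST/FOLLOW check is needed there.

No FIRST/FOLLOW conflicts found.

Answer: No FIRST/FOLLOW conflicts.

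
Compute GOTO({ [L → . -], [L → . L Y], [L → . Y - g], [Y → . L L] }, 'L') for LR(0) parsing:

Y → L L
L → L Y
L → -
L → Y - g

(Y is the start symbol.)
{ [L → . -], [L → . L Y], [L → . Y - g], [L → L . Y], [Y → . L L], [Y → L . L] }

GOTO(I, 'L') = CLOSURE({ [A → αX.β] : [A → α.Xβ] ∈ I, X = 'L' })

Items with dot before 'L', with the dot advanced:
  [L → . L Y] → [L → L . Y]
  [Y → . L L] → [Y → L . L]
Closure of the advanced items:
  [L → L . Y] has the dot before Y: add [Y → . L L]
  [Y → L . L] has the dot before L: add [L → . L Y], [L → . -], [L → . Y - g]

GOTO = { [L → . -], [L → . L Y], [L → . Y - g], [L → L . Y], [Y → . L L], [Y → L . L] }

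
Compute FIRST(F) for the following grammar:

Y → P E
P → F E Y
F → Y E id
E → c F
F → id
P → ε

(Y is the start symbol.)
{ 'c', 'id' }

FIRST sets of the other non-terminals involved (by the same procedure, iterated to a fixed point):
  FIRST(Y) = { 'c', 'id' }

From F → Y E id:
  - Y is a non-terminal: add FIRST(Y) \ {ε} = { 'c', 'id' }
    Y is not nullable, so stop
From F → id:
  - id is a terminal: add 'id' and stop

Collecting: FIRST(F) = { 'c', 'id' }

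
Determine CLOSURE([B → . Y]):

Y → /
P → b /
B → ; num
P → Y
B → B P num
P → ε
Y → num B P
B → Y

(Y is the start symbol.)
{ [B → . Y], [Y → . /], [Y → . num B P] }

Start with: [B → . Y]
  [B → . Y] has the dot before Y: add [Y → . /], [Y → . num B P]
No further items can be added.

CLOSURE = { [B → . Y], [Y → . /], [Y → . num B P] }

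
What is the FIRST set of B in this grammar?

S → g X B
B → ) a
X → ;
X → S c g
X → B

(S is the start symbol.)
{ ')' }

To compute FIRST(B), examine every production with B on the left-hand side, reading each right-hand side left to right until a non-nullable symbol is reached.

From B → ) a:
  - ')' is a terminal: add ')' and stop

Collecting: FIRST(B) = { ')' }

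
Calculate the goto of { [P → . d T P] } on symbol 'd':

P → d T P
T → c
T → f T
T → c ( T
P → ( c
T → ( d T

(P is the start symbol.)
{ [P → d . T P], [T → . ( d T], [T → . c ( T], [T → . c], [T → . f T] }

GOTO(I, 'd') = CLOSURE({ [A → αX.β] : [A → α.Xβ] ∈ I, X = 'd' })

Items with dot before 'd', with the dot advanced:
  [P → . d T P] → [P → d . T P]
Closure of the advanced items:
  [P → d . T P] has the dot before T: add [T → . c], [T → . f T], [T → . c ( T], [T → . ( d T]

GOTO = { [P → d . T P], [T → . ( d T], [T → . c ( T], [T → . c], [T → . f T] }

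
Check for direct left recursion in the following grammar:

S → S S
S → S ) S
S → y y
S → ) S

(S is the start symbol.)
Direct left recursion occurs when N → N α for some non-terminal N (the right-hand side begins with the left-hand side itself).

S → S S: LEFT RECURSIVE (starts with S)
S → S ) S: LEFT RECURSIVE (starts with S)
S → y y: starts with y
S → ) S: starts with ')'

The grammar has direct left recursion on: S.

Answer: Yes, S is left-recursive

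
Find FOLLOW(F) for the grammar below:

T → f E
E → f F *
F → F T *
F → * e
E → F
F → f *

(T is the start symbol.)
To compute FOLLOW(F), find every occurrence of F on a right-hand side N → α F β: add FIRST(β) \ {ε}, and if β is empty or nullable also add FOLLOW(N). Iterate to a fixed point.

In E → f F *: F is followed by '*', add FIRST('*') \ {ε} = { '*' }
In F → F T *: F is followed by T '*', add FIRST(T '*') \ {ε} = { 'f' }
In E → F: F is at the end, add FOLLOW(E)

The FOLLOW sets referred to above (computed the same way, to a fixed point):
  FOLLOW(E) = { $, '*' }

Taking the union: FOLLOW(F) = { $, '*', 'f' }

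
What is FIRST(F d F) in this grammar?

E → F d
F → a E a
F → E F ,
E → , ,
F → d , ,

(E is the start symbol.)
{ ',', 'a', 'd' }

FIRST sets of the non-terminals involved (from the grammar, by fixed-point iteration):
  FIRST(F) = { ',', 'a', 'd' }

To compute FIRST(F d F), process the symbols left to right:
Symbol F is a non-terminal. Add FIRST(F) \ {ε} = { ',', 'a', 'd' }
F is not nullable (ε ∉ FIRST(F)), so stop here.
FIRST(F d F) = { ',', 'a', 'd' }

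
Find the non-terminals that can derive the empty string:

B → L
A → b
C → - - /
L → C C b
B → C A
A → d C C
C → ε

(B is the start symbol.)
{ 'C' }

A non-terminal is nullable if it can derive ε (the empty string): either it has an ε-production, or it has a production whose right-hand side consists entirely of nullable non-terminals.

ε-productions: C → ε
So C is immediately nullable.
No further non-terminal can be added: every production for the remaining non-terminals contains a terminal or a non-nullable non-terminal.
Nullable = { 'C' }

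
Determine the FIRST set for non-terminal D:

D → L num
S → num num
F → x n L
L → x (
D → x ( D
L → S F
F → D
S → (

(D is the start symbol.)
{ '(', 'num', 'x' }

FIRST sets of the other non-terminals involved (by the same procedure, iterated to a fixed point):
  FIRST(L) = { '(', 'num', 'x' }

From D → L num:
  - L is a non-terminal: add FIRST(L) \ {ε} = { '(', 'num', 'x' }
    L is not nullable, so stop
From D → x ( D:
  - x is a terminal: add 'x' and stop

Collecting: FIRST(D) = { '(', 'num', 'x' }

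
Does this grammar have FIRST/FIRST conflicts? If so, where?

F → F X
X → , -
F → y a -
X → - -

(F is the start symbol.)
Yes. F → F X / F → y a '-' on { 'y' }

A FIRST/FIRST conflict occurs when two productions N → α and N → β for the same non-terminal have FIRST(α) ∩ FIRST(β) ≠ ∅ (with ε ∈ FIRST of a nullable right-hand side, so two nullable alternatives also conflict).

FIRST sets of the non-terminals at (or reachable through a nullable prefix from) the front of some alternative:
  FIRST(F) = { 'y' }

Productions for F:
  F → F X: FIRST = { 'y' }
  F → y a -: FIRST = { 'y' }
Productions for X:
  X → , -: FIRST = { ',' }
  X → - -: FIRST = { '-' }

Conflict for F: F → F X and F → y a -
  Overlap: { 'y' }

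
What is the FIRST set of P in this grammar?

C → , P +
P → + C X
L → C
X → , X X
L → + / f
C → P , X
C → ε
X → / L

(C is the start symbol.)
{ '+' }

To compute FIRST(P), examine every production with P on the left-hand side, reading each right-hand side left to right until a non-nullable symbol is reached.

From P → + C X:
  - '+' is a terminal: add '+' and stop

Collecting: FIRST(P) = { '+' }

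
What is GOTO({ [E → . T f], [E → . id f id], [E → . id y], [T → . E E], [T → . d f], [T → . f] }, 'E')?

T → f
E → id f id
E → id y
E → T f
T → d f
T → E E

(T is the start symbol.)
GOTO(I, 'E') = CLOSURE({ [A → αX.β] : [A → α.Xβ] ∈ I, X = 'E' })

Items with dot before 'E', with the dot advanced:
  [T → . E E] → [T → E . E]
Closure of the advanced items:
  [T → E . E] has the dot before E: add [E → . id f id], [E → . id y], [E → . T f]
  [E → . T f] has the dot before T: add [T → . f], [T → . d f], [T → . E E]

GOTO = { [E → . T f], [E → . id f id], [E → . id y], [T → . E E], [T → . d f], [T → . f], [T → E . E] }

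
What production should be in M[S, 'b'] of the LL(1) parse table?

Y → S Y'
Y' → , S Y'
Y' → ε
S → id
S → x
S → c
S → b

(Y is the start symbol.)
To find M[S, 'b'], we find productions for S where 'b' is in the predict set (PREDICT(N → α) = (FIRST(α) \ {ε}) ∪ (FOLLOW(N) if α ⇒* ε)).

S → id: PREDICT = { 'id' }
S → x: PREDICT = { 'x' }
S → c: PREDICT = { 'c' }
S → b: PREDICT = { 'b' }
  'b' is in predict set, so this production goes in M[S, 'b']

M[S, 'b'] = S → b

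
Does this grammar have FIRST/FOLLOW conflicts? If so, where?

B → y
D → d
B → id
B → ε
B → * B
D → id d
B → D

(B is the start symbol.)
No FIRST/FOLLOW conflicts.

A FIRST/FOLLOW conflict occurs when a non-terminal N has a nullable alternative N → β (β ⇒* ε) and another alternative N → α with FIRST(α) ∩ FOLLOW(N) ≠ ∅: on such a lookahead the parser cannot decide between expanding α and letting N vanish via β.

Nullable non-terminals: B.
FIRST sets used below: FIRST(D) = { 'd', 'id' }

B: nullable alternative(s) B → ε; FOLLOW(B) = { $ }
  B → y: FIRST \ {ε} = { 'y' } — disjoint from FOLLOW(B)
  B → id: FIRST \ {ε} = { 'id' } — disjoint from FOLLOW(B)
  B → ε: FIRST \ {ε} = { } — this is the only nullable alternative, skip
  B → * B: FIRST \ {ε} = { '*' } — disjoint from FOLLOW(B)
  B → D: FIRST \ {ε} = { 'd', 'id' } — disjoint from FOLLOW(B)

D has no nullable alternative, so no FIRST/FOLLOW check is needed there.

No FIRST/FOLLOW conflicts found.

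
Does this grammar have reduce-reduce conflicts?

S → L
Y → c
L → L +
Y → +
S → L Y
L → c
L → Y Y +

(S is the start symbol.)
Yes — I5: [L → c .] vs [Y → c .]; I9: [L → L + .] vs [Y → + .]

Augment with S' → S and build the canonical LR(0) collection (I0 = CLOSURE({[S' → . S]}), then GOTO on every symbol after a dot until no new states appear). It has 11 states:
  I0: { [L → . L +], [L → . Y Y +], [L → . c], [S → . L Y], [S → . L], [S' → . S], [Y → . +], [Y → . c] }  — shift
  I1: { [Y → + .] }  — reduce
  I2: { [L → L . +], [S → L . Y], [S → L .], [Y → . +], [Y → . c] }  — shift, reduce
  I3: { [S' → S .] }  — accept
  I4: { [L → Y . Y +], [Y → . +], [Y → . c] }  — shift
  I5: { [L → c .], [Y → c .] }  — 2 reduces
  I6: { [L → Y Y . +] }  — shift
  I7: { [Y → c .] }  — reduce
  I8: { [L → Y Y + .] }  — reduce
  I9: { [L → L + .], [Y → + .] }  — 2 reduces
  I10: { [S → L Y .] }  — reduce

I5 contains complete items [L → c .], [Y → c .] — reduce-reduce conflict.
I9 contains complete items [L → L + .], [Y → + .] — reduce-reduce conflict.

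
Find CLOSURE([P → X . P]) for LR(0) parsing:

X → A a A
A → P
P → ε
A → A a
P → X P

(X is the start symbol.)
To compute CLOSURE, for each item [A → α.Bβ] where B is a non-terminal, add [B → .γ] for all productions B → γ; repeat for the newly added items until nothing changes.

Start with: [P → X . P]
  [P → X . P] has the dot before P: add [P → .], [P → . X P]
  [P → . X P] has the dot before X: add [X → . A a A]
  [X → . A a A] has the dot before A: add [A → . P], [A → . A a]
No further items can be added.

CLOSURE = { [A → . A a], [A → . P], [P → . X P], [P → .], [P → X . P], [X → . A a A] }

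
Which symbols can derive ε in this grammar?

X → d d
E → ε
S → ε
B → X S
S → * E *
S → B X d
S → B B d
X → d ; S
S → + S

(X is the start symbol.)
{ 'E', 'S' }

A non-terminal is nullable if it can derive ε (the empty string): either it has an ε-production, or it has a production whose right-hand side consists entirely of nullable non-terminals.

ε-productions: E → ε, S → ε
So E, S are immediately nullable.
No further non-terminal can be added: every production for the remaining non-terminals contains a terminal or a non-nullable non-terminal.
Nullable = { 'E', 'S' }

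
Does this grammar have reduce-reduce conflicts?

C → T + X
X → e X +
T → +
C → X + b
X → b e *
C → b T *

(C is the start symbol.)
No reduce-reduce conflicts

Augment with C' → C and build the canonical LR(0) collection (I0 = CLOSURE({[C' → . C]}), then GOTO on every symbol after a dot until no new states appear). It has 18 states:
  I0: { [C → . T + X], [C → . X + b], [C → . b T *], [C' → . C], [T → . +], [X → . b e *], [X → . e X +] }  — shift
  I1: { [T → + .] }  — reduce
  I2: { [C' → C .] }  — accept
  I3: { [C → T . + X] }  — shift
  I4: { [C → X . + b] }  — shift
  I5: { [C → b . T *], [T → . +], [X → b . e *] }  — shift
  I6: { [X → . b e *], [X → . e X +], [X → e . X +] }  — shift
  I7: { [X → e X . +] }  — shift
  I8: { [X → b . e *] }  — shift
  I9: { [X → b e . *] }  — shift
  I10: { [X → b e * .] }  — reduce
  I11: { [X → e X + .] }  — reduce
  I12: { [C → b T . *] }  — shift
  I13: { [C → b T * .] }  — reduce
  I14: { [C → X + . b] }  — shift
  I15: { [C → X + b .] }  — reduce
  I16: { [C → T + . X], [X → . b e *], [X → . e X +] }  — shift
  I17: { [C → T + X .] }  — reduce

No state contains more than one complete item.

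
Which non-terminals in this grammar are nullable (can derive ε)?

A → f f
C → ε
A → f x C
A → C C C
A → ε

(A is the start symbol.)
A non-terminal is nullable if it can derive ε (the empty string): either it has an ε-production, or it has a production whose right-hand side consists entirely of nullable non-terminals.

ε-productions: C → ε, A → ε
So C, A are immediately nullable.
Every non-terminal is now nullable.
Nullable = { 'A', 'C' }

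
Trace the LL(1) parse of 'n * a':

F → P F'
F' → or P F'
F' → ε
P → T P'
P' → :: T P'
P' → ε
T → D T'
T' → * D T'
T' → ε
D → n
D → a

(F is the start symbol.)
LL(1) parsing maintains a stack (initially the start symbol over $) and the input. At each step: if the stack top is a terminal, match it against the current input token; if it is a non-terminal N, replace it with the RHS of M[N, lookahead] (the unique production whose predict set contains the lookahead).

Stack is shown with the top on the left.

Stack           Input    Action
-------------------------------
F $             n * a $  output F → P F'
P F' $          n * a $  output P → T P'
T P' F' $       n * a $  output T → D T'
D T' P' F' $    n * a $  output D → n
n T' P' F' $    n * a $  match 'n'
T' P' F' $      * a $    output T' → * D T'
* D T' P' F' $  * a $    match '*'
D T' P' F' $    a $      output D → a
a T' P' F' $    a $      match 'a'
T' P' F' $      $        output T' → ε
P' F' $         $        output P' → ε
F' $            $        output F' → ε
$               $        accept

The string is accepted.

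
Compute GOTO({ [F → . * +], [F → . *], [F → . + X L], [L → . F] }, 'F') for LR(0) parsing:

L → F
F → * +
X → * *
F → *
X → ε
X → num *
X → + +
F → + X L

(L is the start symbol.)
{ [L → F .] }

GOTO(I, 'F') = CLOSURE({ [A → αX.β] : [A → α.Xβ] ∈ I, X = 'F' })

Items with dot before 'F', with the dot advanced:
  [L → . F] → [L → F .]
Closure adds nothing (no advanced item has the dot before a non-terminal).

GOTO = { [L → F .] }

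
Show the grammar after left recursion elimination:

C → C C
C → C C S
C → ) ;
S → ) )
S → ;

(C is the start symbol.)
C → ) ; C'
C' → C C'
C' → C S C'
C' → ε
S → ) )
S → ;

C is directly left-recursive. The standard transformation for
  A → A α₁ | ... | A α_m | β₁ | ... | β_n
is
  A  → β₁ A' | ... | β_n A'
  A' → α₁ A' | ... | α_m A' | ε

C → ) ; becomes C → ) ; C'
C → C C becomes C' → C C'
C → C C S becomes C' → C S C'
Add C' → ε

Productions for other non-terminals are unchanged:
  S → ) )
  S → ;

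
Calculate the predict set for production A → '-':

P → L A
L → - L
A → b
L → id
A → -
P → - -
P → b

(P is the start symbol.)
{ '-' }

PREDICT(A → '-') = (FIRST(RHS) \ {ε}) ∪ (FOLLOW(A) if ε ∈ FIRST(RHS), i.e. RHS ⇒* ε)
FIRST('-') = { '-' }
ε ∉ FIRST('-'), so FOLLOW(A) is not added.
PREDICT(A → '-') = { '-' }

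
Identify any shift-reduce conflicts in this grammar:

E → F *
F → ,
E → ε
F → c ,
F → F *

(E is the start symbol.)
Yes — I0: [E → .] vs [F → . ,]

Augment with E' → E and build the canonical LR(0) collection (I0 = CLOSURE({[E' → . E]}), then GOTO on every symbol after a dot until no new states appear). It has 7 states:
  I0: { [E → . F *], [E → .], [E' → . E], [F → . ,], [F → . F *], [F → . c ,] }  — shift, reduce
  I1: { [F → , .] }  — reduce
  I2: { [E' → E .] }  — accept
  I3: { [E → F . *], [F → F . *] }  — shift
  I4: { [F → c . ,] }  — shift
  I5: { [F → c , .] }  — reduce
  I6: { [E → F * .], [F → F * .] }  — 2 reduces

I0 contains reduce item [E → .] and shift items [F → . ,], [F → . c ,] — shift-reduce conflict.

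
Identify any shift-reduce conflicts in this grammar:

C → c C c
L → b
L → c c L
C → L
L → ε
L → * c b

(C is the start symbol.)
Yes — I0: [L → .] vs [C → . c C c]; I5: [L → .] vs [C → . c C c]; I7: [L → .] vs [C → . c C c]

A shift-reduce conflict occurs when an LR(0) state has both:
  - a complete (reduce) item [A → α .] (dot at the end), and
  - a shift item [B → β . c γ] (dot before a terminal).

Augment with C' → C and build the canonical LR(0) collection (I0 = CLOSURE({[C' → . C]}), then GOTO on every symbol after a dot until no new states appear). It has 12 states:
  I0: { [C → . L], [C → . c C c], [C' → . C], [L → . * c b], [L → . b], [L → . c c L], [L → .] }  — shift, reduce
  I1: { [L → * . c b] }  — shift
  I2: { [C' → C .] }  — accept
  I3: { [C → L .] }  — reduce
  I4: { [L → b .] }  — reduce
  I5: { [C → . L], [C → . c C c], [C → c . C c], [L → . * c b], [L → . b], [L → . c c L], [L → .], [L → c . c L] }  — shift, reduce
  I6: { [C → c C . c] }  — shift
  I7: { [C → . L], [C → . c C c], [C → c . C c], [L → . * c b], [L → . b], [L → . c c L], [L → .], [L → c . c L], [L → c c . L] }  — shift, reduce
  I8: { [C → L .], [L → c c L .] }  — 2 reduces
  I9: { [C → c C c .] }  — reduce
  I10: { [L → * c . b] }  — shift
  I11: { [L → * c b .] }  — reduce

I0 contains reduce item [L → .] and shift items [C → . c C c], [L → . * c b], [L → . b], [L → . c c L] — shift-reduce conflict.
I5 contains reduce item [L → .] and shift items [C → . c C c], [L → . * c b], [L → . b], [L → . c c L], [L → c . c L] — shift-reduce conflict.
I7 contains reduce item [L → .] and shift items [C → . c C c], [L → . * c b], [L → . b], [L → . c c L], [L → c . c L] — shift-reduce conflict.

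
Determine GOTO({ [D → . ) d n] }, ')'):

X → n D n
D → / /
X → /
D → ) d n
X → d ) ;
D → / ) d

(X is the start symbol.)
{ [D → ) . d n] }

GOTO(I, ')') = CLOSURE({ [A → αX.β] : [A → α.Xβ] ∈ I, X = ')' })

Items with dot before ')', with the dot advanced:
  [D → . ) d n] → [D → ) . d n]
Closure adds nothing (no advanced item has the dot before a non-terminal).

GOTO = { [D → ) . d n] }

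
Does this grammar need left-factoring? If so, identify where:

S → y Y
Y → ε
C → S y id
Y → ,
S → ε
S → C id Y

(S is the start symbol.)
No, left-factoring is not needed

Left-factoring is needed when two productions for the same non-terminal
share a common prefix on the right-hand side.

Productions for S:
  S → y Y
  S → ε
  S → C id Y
Productions for Y:
  Y → ε
  Y → ,

No common prefixes found.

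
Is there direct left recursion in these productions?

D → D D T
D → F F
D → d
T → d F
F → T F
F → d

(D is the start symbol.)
Direct left recursion occurs when N → N α for some non-terminal N (the right-hand side begins with the left-hand side itself).

D → D D T: LEFT RECURSIVE (starts with D)
D → F F: starts with F
D → d: starts with d
T → d F: starts with d
F → T F: starts with T
F → d: starts with d

The grammar has direct left recursion on: D.

Answer: Yes, D is left-recursive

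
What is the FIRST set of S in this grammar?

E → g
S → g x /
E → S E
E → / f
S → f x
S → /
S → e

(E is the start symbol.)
{ '/', 'e', 'f', 'g' }

To compute FIRST(S), examine every production with S on the left-hand side, reading each right-hand side left to right until a non-nullable symbol is reached.

From S → g x /:
  - g is a terminal: add 'g' and stop
From S → f x:
  - f is a terminal: add 'f' and stop
From S → /:
  - '/' is a terminal: add '/' and stop
From S → e:
  - e is a terminal: add 'e' and stop

Collecting: FIRST(S) = { '/', 'e', 'f', 'g' }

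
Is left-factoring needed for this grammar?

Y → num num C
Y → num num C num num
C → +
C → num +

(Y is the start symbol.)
Left-factoring is needed when two productions for the same non-terminal
share a common prefix on the right-hand side.

Productions for Y:
  Y → num num C
  Y → num num C num num
Productions for C:
  C → +
  C → num +

Found common prefix 'num num C' in productions for Y

Answer: Yes, Y has productions with common prefix 'num num C'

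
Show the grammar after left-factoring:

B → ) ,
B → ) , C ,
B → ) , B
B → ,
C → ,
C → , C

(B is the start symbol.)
B → ) , B'
B' → ε
B' → C ,
B' → B
B → ,
C → , C'
C' → ε
C' → C

Left-factoring transforms A → αβ₁ | αβ₂ into A → αA' and A' → β₁ | β₂
(α is the longest common prefix among the alternatives). Repeat until
no nonterminal has two alternatives with a common prefix.

Round 1: B has alternatives sharing prefix ') ,'. Introduce B': B → ) , B'
  Add: B' → ε
  Add: B' → C ,
  Add: B' → B

Round 2: C has alternatives sharing prefix ','. Introduce C': C → , C'
  Add: C' → ε
  Add: C' → C

No remaining common prefixes — done.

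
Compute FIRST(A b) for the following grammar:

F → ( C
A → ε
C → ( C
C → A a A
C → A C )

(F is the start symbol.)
FIRST sets of the non-terminals involved (from the grammar, by fixed-point iteration):
  FIRST(A) = { ε }

To compute FIRST(A b), process the symbols left to right:
Symbol A is a non-terminal. Add FIRST(A) \ {ε} = { }
A is nullable (ε ∈ FIRST(A)), continue to the next symbol.
Symbol b is a terminal. Add 'b' and stop.
FIRST(A b) = { 'b' }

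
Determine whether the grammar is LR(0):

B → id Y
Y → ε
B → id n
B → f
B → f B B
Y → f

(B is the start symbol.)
No. Shift-reduce conflict between [B → f .] and [B → . f]

A grammar is LR(0) if no state in the canonical LR(0) collection has:
  - both a shift item (dot before a terminal) and a complete item (shift-reduce conflict), or
  - two or more complete items (reduce-reduce conflict; the accept item [B' → B .] counts as a complete item here).

Augment with B' → B and build the canonical LR(0) collection (I0 = CLOSURE({[B' → . B]}), then GOTO on every symbol after a dot until no new states appear). It has 9 states:
  I0: { [B → . f B B], [B → . f], [B → . id Y], [B → . id n], [B' → . B] }  — shift
  I1: { [B' → B .] }  — accept
  I2: { [B → . f B B], [B → . f], [B → . id Y], [B → . id n], [B → f . B B], [B → f .] }  — shift, reduce
  I3: { [B → id . Y], [B → id . n], [Y → . f], [Y → .] }  — shift, reduce
  I4: { [B → id Y .] }  — reduce
  I5: { [Y → f .] }  — reduce
  I6: { [B → id n .] }  — reduce
  I7: { [B → . f B B], [B → . f], [B → . id Y], [B → . id n], [B → f B . B] }  — shift
  I8: { [B → f B B .] }  — reduce

Conflict in state I2:
  Shift-reduce conflict between [B → f .] and [B → . f]
So the grammar is NOT LR(0).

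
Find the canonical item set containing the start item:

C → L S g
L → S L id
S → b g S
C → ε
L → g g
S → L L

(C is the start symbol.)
First, augment the grammar with C' → C
I₀ = CLOSURE({ [C' → . C] }):
  [C' → . C] has the dot before C: add [C → . L S g], [C → .]
  [C → . L S g] has the dot before L: add [L → . S L id], [L → . g g]
  [L → . S L id] has the dot before S: add [S → . b g S], [S → . L L]
No further items can be added.

I₀ = { [C → . L S g], [C → .], [C' → . C], [L → . S L id], [L → . g g], [S → . L L], [S → . b g S] }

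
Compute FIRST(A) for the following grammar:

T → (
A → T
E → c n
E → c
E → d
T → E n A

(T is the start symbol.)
To compute FIRST(A), examine every production with A on the left-hand side, reading each right-hand side left to right until a non-nullable symbol is reached.

FIRST sets of the other non-terminals involved (by the same procedure, iterated to a fixed point):
  FIRST(T) = { '(', 'c', 'd' }

From A → T:
  - T is a non-terminal: add FIRST(T) \ {ε} = { '(', 'c', 'd' }
    T is not nullable, so stop

Collecting: FIRST(A) = { '(', 'c', 'd' }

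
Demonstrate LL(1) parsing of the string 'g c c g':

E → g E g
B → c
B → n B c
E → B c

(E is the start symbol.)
LL(1) parsing maintains a stack (initially the start symbol over $) and the input. At each step: if the stack top is a terminal, match it against the current input token; if it is a non-terminal N, replace it with the RHS of M[N, lookahead] (the unique production whose predict set contains the lookahead).

Stack is shown with the top on the left.

Stack    Input      Action
--------------------------
E $      g c c g $  output E → g E g
g E g $  g c c g $  match 'g'
E g $    c c g $    output E → B c
B c g $  c c g $    output B → c
c c g $  c c g $    match 'c'
c g $    c g $      match 'c'
g $      g $        match 'g'
$        $          accept

The string is accepted.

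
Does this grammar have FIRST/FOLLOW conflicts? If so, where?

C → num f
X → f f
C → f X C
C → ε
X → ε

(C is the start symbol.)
A FIRST/FOLLOW conflict occurs when a non-terminal N has a nullable alternative N → β (β ⇒* ε) and another alternative N → α with FIRST(α) ∩ FOLLOW(N) ≠ ∅: on such a lookahead the parser cannot decide between expanding α and letting N vanish via β.

Nullable non-terminals: C, X.

C: nullable alternative(s) C → ε; FOLLOW(C) = { $ }
  C → num f: FIRST \ {ε} = { 'num' } — disjoint from FOLLOW(C)
  C → f X C: FIRST \ {ε} = { 'f' } — disjoint from FOLLOW(C)
  C → ε: FIRST \ {ε} = { } — this is the only nullable alternative, skip

X: nullable alternative(s) X → ε; FOLLOW(X) = { $, 'f', 'num' }
  X → f f: FIRST \ {ε} = { 'f' } — overlaps FOLLOW(X) on { 'f' }: CONFLICT
  X → ε: FIRST \ {ε} = { } — this is the only nullable alternative, skip

So the grammar has 1 FIRST/FOLLOW conflict (marked CONFLICT above).

Answer: Yes. X → f f with FOLLOW(X) on { 'f' }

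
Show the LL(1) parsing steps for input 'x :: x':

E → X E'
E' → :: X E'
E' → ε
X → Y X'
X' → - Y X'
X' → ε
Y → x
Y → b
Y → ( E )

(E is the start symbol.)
LL(1) parsing maintains a stack (initially the start symbol over $) and the input. At each step: if the stack top is a terminal, match it against the current input token; if it is a non-terminal N, replace it with the RHS of M[N, lookahead] (the unique production whose predict set contains the lookahead).

Stack is shown with the top on the left.

Stack      Input     Action
---------------------------
E $        x :: x $  output E → X E'
X E' $     x :: x $  output X → Y X'
Y X' E' $  x :: x $  output Y → x
x X' E' $  x :: x $  match 'x'
X' E' $    :: x $    output X' → ε
E' $       :: x $    output E' → :: X E'
:: X E' $  :: x $    match '::'
X E' $     x $       output X → Y X'
Y X' E' $  x $       output Y → x
x X' E' $  x $       match 'x'
X' E' $    $         output X' → ε
E' $       $         output E' → ε
$          $         accept

The string is accepted.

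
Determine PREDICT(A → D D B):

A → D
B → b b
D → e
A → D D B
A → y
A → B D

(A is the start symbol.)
PREDICT(A → D D B) = (FIRST(RHS) \ {ε}) ∪ (FOLLOW(A) if ε ∈ FIRST(RHS), i.e. RHS ⇒* ε)
FIRST(D) = { 'e' }
FIRST(D D B) = { 'e' }
ε ∉ FIRST(D D B), so FOLLOW(A) is not added.
PREDICT(A → D D B) = { 'e' }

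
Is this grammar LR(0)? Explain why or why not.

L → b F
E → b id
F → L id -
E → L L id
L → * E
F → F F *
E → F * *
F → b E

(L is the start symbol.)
No. Shift-reduce conflict between [L → b F .] and [F → . b E]

A grammar is LR(0) if no state in the canonical LR(0) collection has:
  - both a shift item (dot before a terminal) and a complete item (shift-reduce conflict), or
  - two or more complete items (reduce-reduce conflict; the accept item [L' → L .] counts as a complete item here).

Augment with L' → L and build the canonical LR(0) collection (I0 = CLOSURE({[L' → . L]}), then GOTO on every symbol after a dot until no new states appear). It has 22 states:
  I0: { [L → . * E], [L → . b F], [L' → . L] }  — shift
  I1: { [E → . F * *], [E → . L L id], [E → . b id], [F → . F F *], [F → . L id -], [F → . b E], [L → * . E], [L → . * E], [L → . b F] }  — shift
  I2: { [L' → L .] }  — accept
  I3: { [F → . F F *], [F → . L id -], [F → . b E], [L → . * E], [L → . b F], [L → b . F] }  — shift
  I4: { [F → . F F *], [F → . L id -], [F → . b E], [F → F . F *], [L → . * E], [L → . b F], [L → b F .] }  — shift, reduce
  I5: { [F → L . id -] }  — shift
  I6: { [E → . F * *], [E → . L L id], [E → . b id], [F → . F F *], [F → . L id -], [F → . b E], [F → b . E], [L → . * E], [L → . b F], [L → b . F] }  — shift
  I7: { [F → b E .] }  — reduce
  I8: { [E → F . * *], [F → . F F *], [F → . L id -], [F → . b E], [F → F . F *], [L → . * E], [L → . b F], [L → b F .] }  — shift, reduce
  I9: { [E → L . L id], [F → L . id -], [L → . * E], [L → . b F] }  — shift
  I10: { [E → . F * *], [E → . L L id], [E → . b id], [E → b . id], [F → . F F *], [F → . L id -], [F → . b E], [F → b . E], [L → . * E], [L → . b F], [L → b . F] }  — shift
  I11: { [E → b id .] }  — reduce
  I12: { [E → L L . id] }  — shift
  I13: { [F → L id . -] }  — shift
  I14: { [F → L id - .] }  — reduce
  I15: { [E → L L id .] }  — reduce
  I16: { [E → . F * *], [E → . L L id], [E → . b id], [E → F * . *], [F → . F F *], [F → . L id -], [F → . b E], [L → * . E], [L → . * E], [L → . b F] }  — shift
  I17: { [F → . F F *], [F → . L id -], [F → . b E], [F → F . F *], [F → F F . *], [L → . * E], [L → . b F] }  — shift
  I18: { [E → . F * *], [E → . L L id], [E → . b id], [F → . F F *], [F → . L id -], [F → . b E], [F → F F * .], [L → * . E], [L → . * E], [L → . b F] }  — shift, reduce
  I19: { [L → * E .] }  — reduce
  I20: { [E → F . * *], [F → . F F *], [F → . L id -], [F → . b E], [F → F . F *], [L → . * E], [L → . b F] }  — shift
  I21: { [E → . F * *], [E → . L L id], [E → . b id], [E → F * * .], [F → . F F *], [F → . L id -], [F → . b E], [L → * . E], [L → . * E], [L → . b F] }  — shift, reduce

Conflict in state I4:
  Shift-reduce conflict between [L → b F .] and [F → . b E]
So the grammar is NOT LR(0).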